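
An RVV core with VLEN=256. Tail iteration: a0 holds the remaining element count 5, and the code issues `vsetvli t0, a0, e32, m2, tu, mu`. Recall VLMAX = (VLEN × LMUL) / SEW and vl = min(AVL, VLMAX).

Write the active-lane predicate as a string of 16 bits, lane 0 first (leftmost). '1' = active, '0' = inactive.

VLMAX = VLEN×LMUL/SEW = 256×2/32 = 16
vl ← min(5, 16) = 5
bits (lane 0 leftmost): 1111100000000000

predicate = 1111100000000000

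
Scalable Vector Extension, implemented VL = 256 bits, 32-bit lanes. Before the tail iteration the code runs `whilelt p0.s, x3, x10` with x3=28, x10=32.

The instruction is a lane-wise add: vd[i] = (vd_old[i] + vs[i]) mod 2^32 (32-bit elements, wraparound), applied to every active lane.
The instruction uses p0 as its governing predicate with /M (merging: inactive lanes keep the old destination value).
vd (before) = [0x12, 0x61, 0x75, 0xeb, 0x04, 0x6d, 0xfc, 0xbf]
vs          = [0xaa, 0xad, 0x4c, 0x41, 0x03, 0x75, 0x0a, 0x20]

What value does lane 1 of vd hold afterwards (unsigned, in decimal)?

256-bit reg / 32-bit elem → 8 lanes
active while 28+j < 32, i.e. j ∈ [0,4) capped at 8 ⇒ 4
[0] add(0x12,0xaa) = 0xbc
[1] add(0x61,0xad) = 0x10e
[2] add(0x75,0x4c) = 0xc1
[3] add(0xeb,0x41) = 0x12c
[4] tail/keep = 0x04
[5] tail/keep = 0x6d
[6] tail/keep = 0xfc
[7] tail/keep = 0xbf

vd[1] = 270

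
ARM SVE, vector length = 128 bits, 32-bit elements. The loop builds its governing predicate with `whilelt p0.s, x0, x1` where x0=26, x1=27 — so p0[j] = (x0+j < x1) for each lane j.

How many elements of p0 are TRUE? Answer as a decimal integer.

128-bit reg / 32-bit elem → 4 lanes
p0[j] = (26+j < 27); true for j=0..0 → 1 lanes set

vl = 1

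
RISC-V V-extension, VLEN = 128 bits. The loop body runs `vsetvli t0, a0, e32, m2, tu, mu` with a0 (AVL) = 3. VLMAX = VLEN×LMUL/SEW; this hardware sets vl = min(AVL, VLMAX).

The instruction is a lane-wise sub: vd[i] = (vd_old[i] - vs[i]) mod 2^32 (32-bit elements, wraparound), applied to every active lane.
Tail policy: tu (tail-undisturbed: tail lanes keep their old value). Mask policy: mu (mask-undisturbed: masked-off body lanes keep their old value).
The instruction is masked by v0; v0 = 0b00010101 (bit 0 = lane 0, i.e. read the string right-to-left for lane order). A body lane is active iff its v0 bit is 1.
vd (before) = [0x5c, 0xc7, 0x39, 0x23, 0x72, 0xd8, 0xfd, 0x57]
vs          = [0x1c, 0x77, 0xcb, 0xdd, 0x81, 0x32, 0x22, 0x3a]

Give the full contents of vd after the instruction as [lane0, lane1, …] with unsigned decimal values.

VLMAX = (128 × 2) / 32 = 8 lanes
vl ← min(3, 8) = 3
[0] sub(0x5c,0x1c) = 0x40
[1] mask-off/keep = 0xc7
[2] sub(0x39,0xcb) = 0xffffff6e
[3] tail/keep = 0x23
[4] tail/keep = 0x72
[5] tail/keep = 0xd8
[6] tail/keep = 0xfd
[7] tail/keep = 0x57

vd = [64, 199, 4294967150, 35, 114, 216, 253, 87]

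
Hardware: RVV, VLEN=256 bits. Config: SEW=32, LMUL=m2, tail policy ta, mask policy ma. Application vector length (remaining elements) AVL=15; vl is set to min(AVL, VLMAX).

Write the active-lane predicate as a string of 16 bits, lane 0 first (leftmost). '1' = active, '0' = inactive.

predicate = 1111111111111110

lanes per group: 256·2/32 = 16
vl = min(AVL, VLMAX) = min(15, 16) = 15
bits (lane 0 leftmost): 1111111111111110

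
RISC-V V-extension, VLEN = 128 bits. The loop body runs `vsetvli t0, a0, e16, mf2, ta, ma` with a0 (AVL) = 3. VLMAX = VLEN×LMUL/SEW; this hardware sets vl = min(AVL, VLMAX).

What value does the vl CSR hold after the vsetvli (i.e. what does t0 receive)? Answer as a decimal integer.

VLMAX = (128 × 1/2) / 16 = 4 lanes
vl ← min(3, 4) = 3

vl = 3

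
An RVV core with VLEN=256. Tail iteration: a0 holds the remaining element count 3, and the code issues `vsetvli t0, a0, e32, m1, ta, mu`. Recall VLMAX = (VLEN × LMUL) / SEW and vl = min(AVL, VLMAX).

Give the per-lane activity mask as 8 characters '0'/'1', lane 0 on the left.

predicate = 11100000

VLMAX = (256 × 1) / 32 = 8 lanes
AVL=3 ≤ VLMAX=8, so vl = 3
bits (lane 0 leftmost): 11100000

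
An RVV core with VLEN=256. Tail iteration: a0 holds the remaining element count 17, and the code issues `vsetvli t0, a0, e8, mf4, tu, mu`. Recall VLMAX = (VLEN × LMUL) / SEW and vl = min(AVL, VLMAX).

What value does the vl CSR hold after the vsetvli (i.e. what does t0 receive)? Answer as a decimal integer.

vl = 8

VLMAX = VLEN×LMUL/SEW = 256×1/4/8 = 8
AVL=17 > VLMAX=8, so vl = 8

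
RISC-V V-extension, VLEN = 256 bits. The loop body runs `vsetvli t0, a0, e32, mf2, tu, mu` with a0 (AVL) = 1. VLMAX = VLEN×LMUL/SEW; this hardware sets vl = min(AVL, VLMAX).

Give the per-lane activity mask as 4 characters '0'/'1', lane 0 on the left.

predicate = 1000

VLMAX = (256 × 1/2) / 32 = 4 lanes
vl ← min(1, 4) = 1
bits (lane 0 leftmost): 1000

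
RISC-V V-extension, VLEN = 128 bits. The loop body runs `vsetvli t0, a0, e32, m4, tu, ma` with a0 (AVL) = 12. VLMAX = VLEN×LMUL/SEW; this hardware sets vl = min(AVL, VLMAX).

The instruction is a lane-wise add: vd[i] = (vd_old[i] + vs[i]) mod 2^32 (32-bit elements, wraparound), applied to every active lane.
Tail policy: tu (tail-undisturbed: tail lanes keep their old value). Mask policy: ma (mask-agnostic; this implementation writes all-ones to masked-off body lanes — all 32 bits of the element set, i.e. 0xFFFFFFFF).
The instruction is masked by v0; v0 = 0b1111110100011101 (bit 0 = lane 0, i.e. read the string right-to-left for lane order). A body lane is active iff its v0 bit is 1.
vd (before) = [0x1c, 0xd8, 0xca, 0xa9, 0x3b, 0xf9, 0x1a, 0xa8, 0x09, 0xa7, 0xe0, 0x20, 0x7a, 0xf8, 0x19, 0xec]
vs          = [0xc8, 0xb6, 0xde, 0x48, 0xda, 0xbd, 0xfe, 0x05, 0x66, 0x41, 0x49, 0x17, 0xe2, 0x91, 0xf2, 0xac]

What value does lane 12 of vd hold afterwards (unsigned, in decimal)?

VLMAX = VLEN×LMUL/SEW = 128×4/32 = 16
vl ← min(12, 16) = 12
lane  0: add(0x1c,0xc8) ⇒ 0xe4
lane  1: mask-off/ones ⇒ 0xffffffff
lane  2: add(0xca,0xde) ⇒ 0x1a8
lane  3: add(0xa9,0x48) ⇒ 0xf1
lane  4: add(0x3b,0xda) ⇒ 0x115
lane  5: mask-off/ones ⇒ 0xffffffff
lane  6: mask-off/ones ⇒ 0xffffffff
lane  7: mask-off/ones ⇒ 0xffffffff
lane  8: add(0x09,0x66) ⇒ 0x6f
lane  9: mask-off/ones ⇒ 0xffffffff
lane 10: add(0xe0,0x49) ⇒ 0x129
lane 11: add(0x20,0x17) ⇒ 0x37
lane 12: tail/keep ⇒ 0x7a
lane 13: tail/keep ⇒ 0xf8
lane 14: tail/keep ⇒ 0x19
lane 15: tail/keep ⇒ 0xec

vd[12] = 122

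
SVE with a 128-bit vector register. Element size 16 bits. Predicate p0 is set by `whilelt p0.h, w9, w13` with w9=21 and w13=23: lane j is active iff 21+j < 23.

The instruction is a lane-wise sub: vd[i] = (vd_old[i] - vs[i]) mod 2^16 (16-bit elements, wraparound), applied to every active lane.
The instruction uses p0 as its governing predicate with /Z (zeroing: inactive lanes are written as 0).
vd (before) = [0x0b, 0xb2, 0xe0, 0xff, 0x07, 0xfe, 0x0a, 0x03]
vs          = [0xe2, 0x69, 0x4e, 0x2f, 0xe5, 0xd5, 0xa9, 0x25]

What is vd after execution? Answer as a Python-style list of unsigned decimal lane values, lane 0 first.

vd = [65321, 73, 0, 0, 0, 0, 0, 0]

register lanes = 128/16 = 8
p0[j] = (21+j < 23); true for j=0..1 → 2 lanes set
vd[0] sub(0x0b,0xe2) -> 0xff29
vd[1] sub(0xb2,0x69) -> 0x49
vd[2] tail/zero -> 0x00
vd[3] tail/zero -> 0x00
vd[4] tail/zero -> 0x00
vd[5] tail/zero -> 0x00
vd[6] tail/zero -> 0x00
vd[7] tail/zero -> 0x00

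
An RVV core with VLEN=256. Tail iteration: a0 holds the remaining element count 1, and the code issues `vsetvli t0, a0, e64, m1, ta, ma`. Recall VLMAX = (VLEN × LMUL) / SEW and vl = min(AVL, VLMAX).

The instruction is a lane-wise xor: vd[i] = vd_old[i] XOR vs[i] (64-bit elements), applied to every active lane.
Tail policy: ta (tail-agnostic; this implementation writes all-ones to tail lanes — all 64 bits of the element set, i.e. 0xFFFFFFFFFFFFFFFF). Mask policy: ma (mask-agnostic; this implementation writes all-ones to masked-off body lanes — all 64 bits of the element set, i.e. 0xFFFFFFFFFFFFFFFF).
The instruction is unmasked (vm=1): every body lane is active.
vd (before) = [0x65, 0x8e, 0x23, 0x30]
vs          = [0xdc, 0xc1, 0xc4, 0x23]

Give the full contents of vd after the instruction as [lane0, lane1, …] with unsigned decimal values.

VLMAX = (256 × 1) / 64 = 4 lanes
AVL=1 ≤ VLMAX=4, so vl = 1
vd[0] xor(0x65,0xdc) -> 0xb9
vd[1] tail/ones -> 0xffffffffffffffff
vd[2] tail/ones -> 0xffffffffffffffff
vd[3] tail/ones -> 0xffffffffffffffff

vd = [185, 18446744073709551615, 18446744073709551615, 18446744073709551615]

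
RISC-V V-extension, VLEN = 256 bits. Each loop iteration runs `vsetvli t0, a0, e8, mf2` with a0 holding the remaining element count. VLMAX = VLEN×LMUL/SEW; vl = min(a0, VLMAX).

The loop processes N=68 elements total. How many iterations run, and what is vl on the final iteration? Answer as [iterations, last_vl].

[iterations, last_vl] = [5, 4]

lanes per group: 256·1/2/8 = 16
N=68: ⌈68/16⌉ = 5 iters; last vl = 68 − 4×16 = 4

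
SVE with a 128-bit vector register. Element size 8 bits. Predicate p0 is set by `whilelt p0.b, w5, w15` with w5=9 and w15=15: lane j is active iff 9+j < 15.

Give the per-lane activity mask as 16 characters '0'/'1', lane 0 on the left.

128-bit reg / 8-bit elem → 16 lanes
active while 9+j < 15, i.e. j ∈ [0,6) capped at 16 ⇒ 6
bits (lane 0 leftmost): 1111110000000000

predicate = 1111110000000000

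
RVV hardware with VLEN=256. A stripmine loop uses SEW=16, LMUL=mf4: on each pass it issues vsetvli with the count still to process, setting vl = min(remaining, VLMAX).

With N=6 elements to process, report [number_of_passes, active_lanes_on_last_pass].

lanes per group: 256·1/4/16 = 4
6 elements at 4/iter → 2 passes, remainder 2 on the last

[iterations, last_vl] = [2, 2]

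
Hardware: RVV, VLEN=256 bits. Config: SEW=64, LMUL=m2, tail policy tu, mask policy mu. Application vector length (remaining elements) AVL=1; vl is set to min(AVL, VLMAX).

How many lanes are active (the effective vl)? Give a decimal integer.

VLMAX = VLEN×LMUL/SEW = 256×2/64 = 8
AVL=1 ≤ VLMAX=8, so vl = 1

vl = 1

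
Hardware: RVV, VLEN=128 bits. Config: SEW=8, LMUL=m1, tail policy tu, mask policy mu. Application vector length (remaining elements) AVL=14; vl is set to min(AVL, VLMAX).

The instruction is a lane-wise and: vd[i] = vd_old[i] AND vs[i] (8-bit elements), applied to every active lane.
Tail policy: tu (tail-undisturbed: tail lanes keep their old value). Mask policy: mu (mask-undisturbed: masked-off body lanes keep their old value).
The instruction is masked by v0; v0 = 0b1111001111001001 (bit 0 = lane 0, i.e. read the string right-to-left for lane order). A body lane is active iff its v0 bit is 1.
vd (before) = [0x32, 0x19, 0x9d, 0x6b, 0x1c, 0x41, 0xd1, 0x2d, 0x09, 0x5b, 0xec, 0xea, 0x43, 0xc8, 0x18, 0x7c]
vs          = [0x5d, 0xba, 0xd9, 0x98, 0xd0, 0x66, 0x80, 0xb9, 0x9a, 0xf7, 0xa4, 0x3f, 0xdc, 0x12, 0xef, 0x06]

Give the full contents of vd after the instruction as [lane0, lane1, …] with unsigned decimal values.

lanes per group: 128·1/8 = 16
vl = min(AVL, VLMAX) = min(14, 16) = 14
[0] and(0x32,0x5d) = 0x10
[1] mask-off/keep = 0x19
[2] mask-off/keep = 0x9d
[3] and(0x6b,0x98) = 0x08
[4] mask-off/keep = 0x1c
[5] mask-off/keep = 0x41
[6] and(0xd1,0x80) = 0x80
[7] and(0x2d,0xb9) = 0x29
[8] and(0x09,0x9a) = 0x08
[9] and(0x5b,0xf7) = 0x53
[10] mask-off/keep = 0xec
[11] mask-off/keep = 0xea
[12] and(0x43,0xdc) = 0x40
[13] and(0xc8,0x12) = 0x00
[14] tail/keep = 0x18
[15] tail/keep = 0x7c

vd = [16, 25, 157, 8, 28, 65, 128, 41, 8, 83, 236, 234, 64, 0, 24, 124]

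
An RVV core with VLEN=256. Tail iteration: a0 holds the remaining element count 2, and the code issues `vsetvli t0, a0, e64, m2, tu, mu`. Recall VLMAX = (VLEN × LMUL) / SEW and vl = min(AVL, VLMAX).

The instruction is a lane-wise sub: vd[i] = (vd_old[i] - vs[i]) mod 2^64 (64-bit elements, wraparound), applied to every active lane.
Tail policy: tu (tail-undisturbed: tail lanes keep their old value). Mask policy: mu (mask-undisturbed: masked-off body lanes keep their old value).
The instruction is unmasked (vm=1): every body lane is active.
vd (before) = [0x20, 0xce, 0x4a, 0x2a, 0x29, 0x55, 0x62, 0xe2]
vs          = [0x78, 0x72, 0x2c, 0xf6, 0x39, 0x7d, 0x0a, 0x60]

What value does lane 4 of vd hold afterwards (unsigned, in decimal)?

VLMAX = VLEN×LMUL/SEW = 256×2/64 = 8
vl = min(AVL, VLMAX) = min(2, 8) = 2
lane  0: sub(0x20,0x78) ⇒ 0xffffffffffffffa8
lane  1: sub(0xce,0x72) ⇒ 0x5c
lane  2: tail/keep ⇒ 0x4a
lane  3: tail/keep ⇒ 0x2a
lane  4: tail/keep ⇒ 0x29
lane  5: tail/keep ⇒ 0x55
lane  6: tail/keep ⇒ 0x62
lane  7: tail/keep ⇒ 0xe2

vd[4] = 41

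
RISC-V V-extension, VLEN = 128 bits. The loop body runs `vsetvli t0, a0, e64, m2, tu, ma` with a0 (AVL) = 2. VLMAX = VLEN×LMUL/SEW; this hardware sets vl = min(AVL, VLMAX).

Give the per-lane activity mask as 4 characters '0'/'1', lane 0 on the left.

predicate = 1100

VLMAX = VLEN×LMUL/SEW = 128×2/64 = 4
AVL=2 ≤ VLMAX=4, so vl = 2
bits (lane 0 leftmost): 1100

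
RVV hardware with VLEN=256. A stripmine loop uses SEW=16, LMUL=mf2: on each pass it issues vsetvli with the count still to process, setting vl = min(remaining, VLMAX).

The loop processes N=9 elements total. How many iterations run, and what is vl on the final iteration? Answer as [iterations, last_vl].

[iterations, last_vl] = [2, 1]

VLMAX = (256 × 1/2) / 16 = 8 lanes
N=9: ⌈9/8⌉ = 2 iters; last vl = 9 − 1×8 = 1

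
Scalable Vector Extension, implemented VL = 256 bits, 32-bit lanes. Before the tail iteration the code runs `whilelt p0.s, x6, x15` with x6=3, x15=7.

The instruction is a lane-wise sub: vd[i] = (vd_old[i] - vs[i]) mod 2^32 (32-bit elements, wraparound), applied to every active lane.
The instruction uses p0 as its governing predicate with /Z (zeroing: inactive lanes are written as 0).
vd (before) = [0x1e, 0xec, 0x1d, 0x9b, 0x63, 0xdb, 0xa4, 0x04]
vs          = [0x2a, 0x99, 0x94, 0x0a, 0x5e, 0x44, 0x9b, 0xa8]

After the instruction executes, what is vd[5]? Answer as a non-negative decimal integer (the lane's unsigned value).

vd[5] = 0

register lanes = 256/32 = 8
active while 3+j < 7, i.e. j ∈ [0,4) capped at 8 ⇒ 4
  i=0: sub(0x1e,0x2a) → 4294967284
  i=1: sub(0xec,0x99) → 83
  i=2: sub(0x1d,0x94) → 4294967177
  i=3: sub(0x9b,0x0a) → 145
  i=4: tail/zero → 0
  i=5: tail/zero → 0
  i=6: tail/zero → 0
  i=7: tail/zero → 0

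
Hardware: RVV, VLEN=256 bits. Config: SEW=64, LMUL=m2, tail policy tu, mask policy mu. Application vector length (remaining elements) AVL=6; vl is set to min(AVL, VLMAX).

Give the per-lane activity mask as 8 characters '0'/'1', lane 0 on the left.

predicate = 11111100

lanes per group: 256·2/64 = 8
vl ← min(6, 8) = 6
bits (lane 0 leftmost): 11111100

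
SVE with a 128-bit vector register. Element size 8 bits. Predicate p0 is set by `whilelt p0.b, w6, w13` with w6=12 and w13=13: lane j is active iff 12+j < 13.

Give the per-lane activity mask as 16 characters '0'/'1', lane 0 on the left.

predicate = 1000000000000000

lane count: 128 div 8 = 16
p0[j] = (12+j < 13); true for j=0..0 → 1 lanes set
bits (lane 0 leftmost): 1000000000000000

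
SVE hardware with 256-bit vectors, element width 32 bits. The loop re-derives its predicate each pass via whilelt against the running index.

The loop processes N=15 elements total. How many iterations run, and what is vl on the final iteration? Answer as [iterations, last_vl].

[iterations, last_vl] = [2, 7]

lane count: 256 div 32 = 8
iterations = ceil(15/8) = 2; final-pass vl = 7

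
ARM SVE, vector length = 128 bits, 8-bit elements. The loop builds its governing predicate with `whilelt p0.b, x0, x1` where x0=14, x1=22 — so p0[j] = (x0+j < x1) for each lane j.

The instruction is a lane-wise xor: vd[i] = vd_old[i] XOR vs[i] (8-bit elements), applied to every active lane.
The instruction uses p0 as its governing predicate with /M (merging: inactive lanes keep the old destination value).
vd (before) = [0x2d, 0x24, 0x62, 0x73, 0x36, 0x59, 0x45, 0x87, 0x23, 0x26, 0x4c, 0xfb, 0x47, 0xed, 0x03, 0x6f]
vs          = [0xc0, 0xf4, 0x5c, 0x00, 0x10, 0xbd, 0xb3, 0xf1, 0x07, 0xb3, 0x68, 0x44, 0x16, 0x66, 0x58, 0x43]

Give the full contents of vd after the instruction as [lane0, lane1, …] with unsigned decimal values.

vd = [237, 208, 62, 115, 38, 228, 246, 118, 35, 38, 76, 251, 71, 237, 3, 111]

lane count: 128 div 8 = 16
p0[j] = (14+j < 22); true for j=0..7 → 8 lanes set
  i=0: xor(0x2d,0xc0) → 237
  i=1: xor(0x24,0xf4) → 208
  i=2: xor(0x62,0x5c) → 62
  i=3: xor(0x73,0x00) → 115
  i=4: xor(0x36,0x10) → 38
  i=5: xor(0x59,0xbd) → 228
  i=6: xor(0x45,0xb3) → 246
  i=7: xor(0x87,0xf1) → 118
  i=8: tail/keep → 35
  i=9: tail/keep → 38
  i=10: tail/keep → 76
  i=11: tail/keep → 251
  i=12: tail/keep → 71
  i=13: tail/keep → 237
  i=14: tail/keep → 3
  i=15: tail/keep → 111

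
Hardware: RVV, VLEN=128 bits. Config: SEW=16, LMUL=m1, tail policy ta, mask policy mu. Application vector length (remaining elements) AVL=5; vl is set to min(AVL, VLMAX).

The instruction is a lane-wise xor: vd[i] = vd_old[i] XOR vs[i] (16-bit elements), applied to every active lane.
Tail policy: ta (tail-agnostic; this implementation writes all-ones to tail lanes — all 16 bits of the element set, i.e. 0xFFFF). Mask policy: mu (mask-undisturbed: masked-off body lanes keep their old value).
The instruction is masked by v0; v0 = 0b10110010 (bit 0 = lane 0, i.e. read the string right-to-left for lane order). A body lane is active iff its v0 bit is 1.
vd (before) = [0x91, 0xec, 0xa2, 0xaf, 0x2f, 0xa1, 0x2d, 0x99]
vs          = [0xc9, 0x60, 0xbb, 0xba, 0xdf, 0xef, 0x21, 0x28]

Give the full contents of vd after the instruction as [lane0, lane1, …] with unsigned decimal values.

vd = [145, 140, 162, 175, 240, 65535, 65535, 65535]

lanes per group: 128·1/16 = 8
vl = min(AVL, VLMAX) = min(5, 8) = 5
vd[0] mask-off/keep -> 0x91
vd[1] xor(0xec,0x60) -> 0x8c
vd[2] mask-off/keep -> 0xa2
vd[3] mask-off/keep -> 0xaf
vd[4] xor(0x2f,0xdf) -> 0xf0
vd[5] tail/ones -> 0xffff
vd[6] tail/ones -> 0xffff
vd[7] tail/ones -> 0xffff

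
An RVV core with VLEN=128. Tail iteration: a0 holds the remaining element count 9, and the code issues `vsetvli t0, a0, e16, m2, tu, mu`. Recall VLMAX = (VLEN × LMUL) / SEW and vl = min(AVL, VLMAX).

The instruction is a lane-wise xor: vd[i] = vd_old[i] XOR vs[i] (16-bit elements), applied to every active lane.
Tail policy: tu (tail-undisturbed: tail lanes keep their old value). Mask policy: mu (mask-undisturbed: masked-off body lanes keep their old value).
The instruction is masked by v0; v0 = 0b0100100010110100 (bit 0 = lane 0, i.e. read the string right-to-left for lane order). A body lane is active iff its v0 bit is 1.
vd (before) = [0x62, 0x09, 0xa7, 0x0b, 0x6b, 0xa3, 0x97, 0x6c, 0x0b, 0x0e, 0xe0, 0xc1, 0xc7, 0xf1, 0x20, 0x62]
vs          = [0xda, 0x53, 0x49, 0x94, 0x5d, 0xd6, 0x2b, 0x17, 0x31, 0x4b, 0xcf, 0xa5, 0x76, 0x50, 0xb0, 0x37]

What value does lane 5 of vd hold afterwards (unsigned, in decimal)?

VLMAX = (128 × 2) / 16 = 16 lanes
AVL=9 ≤ VLMAX=16, so vl = 9
vd[0] mask-off/keep -> 0x62
vd[1] mask-off/keep -> 0x09
vd[2] xor(0xa7,0x49) -> 0xee
vd[3] mask-off/keep -> 0x0b
vd[4] xor(0x6b,0x5d) -> 0x36
vd[5] xor(0xa3,0xd6) -> 0x75
vd[6] mask-off/keep -> 0x97
vd[7] xor(0x6c,0x17) -> 0x7b
vd[8] mask-off/keep -> 0x0b
vd[9] tail/keep -> 0x0e
vd[10] tail/keep -> 0xe0
vd[11] tail/keep -> 0xc1
vd[12] tail/keep -> 0xc7
vd[13] tail/keep -> 0xf1
vd[14] tail/keep -> 0x20
vd[15] tail/keep -> 0x62

vd[5] = 117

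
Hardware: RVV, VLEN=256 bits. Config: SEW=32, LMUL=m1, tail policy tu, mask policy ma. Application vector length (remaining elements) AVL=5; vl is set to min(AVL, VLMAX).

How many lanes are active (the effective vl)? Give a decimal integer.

VLMAX = (256 × 1) / 32 = 8 lanes
AVL=5 ≤ VLMAX=8, so vl = 5

vl = 5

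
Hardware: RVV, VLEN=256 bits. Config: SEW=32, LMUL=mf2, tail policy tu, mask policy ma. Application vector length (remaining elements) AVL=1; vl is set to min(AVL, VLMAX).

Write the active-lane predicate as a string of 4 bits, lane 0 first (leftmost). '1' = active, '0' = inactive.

predicate = 1000

VLMAX = VLEN×LMUL/SEW = 256×1/2/32 = 4
vl = min(AVL, VLMAX) = min(1, 4) = 1
bits (lane 0 leftmost): 1000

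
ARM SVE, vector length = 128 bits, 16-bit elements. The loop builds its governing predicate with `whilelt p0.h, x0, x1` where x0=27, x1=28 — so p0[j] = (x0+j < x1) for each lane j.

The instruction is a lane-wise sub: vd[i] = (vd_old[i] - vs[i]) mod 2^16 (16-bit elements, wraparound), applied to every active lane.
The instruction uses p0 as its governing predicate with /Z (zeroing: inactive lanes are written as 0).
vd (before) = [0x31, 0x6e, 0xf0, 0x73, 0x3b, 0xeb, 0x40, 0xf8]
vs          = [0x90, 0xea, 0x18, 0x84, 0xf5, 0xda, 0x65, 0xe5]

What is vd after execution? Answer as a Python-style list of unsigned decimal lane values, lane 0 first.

register lanes = 128/16 = 8
active while 27+j < 28, i.e. j ∈ [0,1) capped at 8 ⇒ 1
lane  0: sub(0x31,0x90) ⇒ 0xffa1
lane  1: tail/zero ⇒ 0x00
lane  2: tail/zero ⇒ 0x00
lane  3: tail/zero ⇒ 0x00
lane  4: tail/zero ⇒ 0x00
lane  5: tail/zero ⇒ 0x00
lane  6: tail/zero ⇒ 0x00
lane  7: tail/zero ⇒ 0x00

vd = [65441, 0, 0, 0, 0, 0, 0, 0]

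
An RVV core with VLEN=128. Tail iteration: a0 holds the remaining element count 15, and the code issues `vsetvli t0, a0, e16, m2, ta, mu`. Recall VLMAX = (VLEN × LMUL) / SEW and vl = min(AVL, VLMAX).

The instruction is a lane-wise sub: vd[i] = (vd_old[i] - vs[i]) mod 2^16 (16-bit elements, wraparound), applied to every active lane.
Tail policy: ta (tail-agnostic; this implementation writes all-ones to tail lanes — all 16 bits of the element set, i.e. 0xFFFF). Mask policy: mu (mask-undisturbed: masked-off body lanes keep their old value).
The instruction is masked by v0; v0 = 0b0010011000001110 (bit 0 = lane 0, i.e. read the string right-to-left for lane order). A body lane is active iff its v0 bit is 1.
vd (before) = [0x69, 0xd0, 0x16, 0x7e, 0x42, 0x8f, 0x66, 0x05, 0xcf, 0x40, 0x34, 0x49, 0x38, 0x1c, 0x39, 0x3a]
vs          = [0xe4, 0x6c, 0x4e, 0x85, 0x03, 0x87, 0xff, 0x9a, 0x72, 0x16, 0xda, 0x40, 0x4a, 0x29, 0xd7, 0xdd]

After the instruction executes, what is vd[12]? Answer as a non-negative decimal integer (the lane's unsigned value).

vd[12] = 56

VLMAX = VLEN×LMUL/SEW = 128×2/16 = 16
vl = min(AVL, VLMAX) = min(15, 16) = 15
[0] mask-off/keep = 0x69
[1] sub(0xd0,0x6c) = 0x64
[2] sub(0x16,0x4e) = 0xffc8
[3] sub(0x7e,0x85) = 0xfff9
[4] mask-off/keep = 0x42
[5] mask-off/keep = 0x8f
[6] mask-off/keep = 0x66
[7] mask-off/keep = 0x05
[8] mask-off/keep = 0xcf
[9] sub(0x40,0x16) = 0x2a
[10] sub(0x34,0xda) = 0xff5a
[11] mask-off/keep = 0x49
[12] mask-off/keep = 0x38
[13] sub(0x1c,0x29) = 0xfff3
[14] mask-off/keep = 0x39
[15] tail/ones = 0xffff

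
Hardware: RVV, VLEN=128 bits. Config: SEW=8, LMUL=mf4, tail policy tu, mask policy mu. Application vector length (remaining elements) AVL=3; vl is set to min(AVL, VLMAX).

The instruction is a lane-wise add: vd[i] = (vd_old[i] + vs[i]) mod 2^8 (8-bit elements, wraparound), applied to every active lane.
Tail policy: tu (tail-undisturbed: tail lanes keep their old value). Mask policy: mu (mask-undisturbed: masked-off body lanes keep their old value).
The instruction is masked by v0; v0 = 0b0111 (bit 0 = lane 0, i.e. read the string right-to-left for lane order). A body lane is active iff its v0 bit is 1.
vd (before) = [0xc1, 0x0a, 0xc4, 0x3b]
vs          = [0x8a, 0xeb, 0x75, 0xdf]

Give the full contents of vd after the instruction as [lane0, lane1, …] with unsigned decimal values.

VLMAX = (128 × 1/4) / 8 = 4 lanes
vl ← min(3, 4) = 3
  i=0: add(0xc1,0x8a) → 75
  i=1: add(0x0a,0xeb) → 245
  i=2: add(0xc4,0x75) → 57
  i=3: tail/keep → 59

vd = [75, 245, 57, 59]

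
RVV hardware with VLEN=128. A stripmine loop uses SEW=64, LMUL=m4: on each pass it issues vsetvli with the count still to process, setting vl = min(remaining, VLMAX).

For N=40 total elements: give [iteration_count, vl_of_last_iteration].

lanes per group: 128·4/64 = 8
40 elements at 8/iter → 5 passes, remainder 8 on the last

[iterations, last_vl] = [5, 8]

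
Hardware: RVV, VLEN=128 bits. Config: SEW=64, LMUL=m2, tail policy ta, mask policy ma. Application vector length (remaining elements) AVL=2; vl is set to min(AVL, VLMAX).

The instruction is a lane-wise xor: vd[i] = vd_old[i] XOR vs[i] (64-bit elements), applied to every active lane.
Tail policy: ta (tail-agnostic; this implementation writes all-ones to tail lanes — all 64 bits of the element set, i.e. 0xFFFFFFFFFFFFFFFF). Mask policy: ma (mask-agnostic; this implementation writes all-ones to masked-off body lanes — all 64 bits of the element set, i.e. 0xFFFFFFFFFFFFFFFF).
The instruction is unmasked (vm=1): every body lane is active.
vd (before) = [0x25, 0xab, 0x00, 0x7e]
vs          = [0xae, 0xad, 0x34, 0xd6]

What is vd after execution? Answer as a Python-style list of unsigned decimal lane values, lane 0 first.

vd = [139, 6, 18446744073709551615, 18446744073709551615]

lanes per group: 128·2/64 = 4
AVL=2 ≤ VLMAX=4, so vl = 2
[0] xor(0x25,0xae) = 0x8b
[1] xor(0xab,0xad) = 0x06
[2] tail/ones = 0xffffffffffffffff
[3] tail/ones = 0xffffffffffffffff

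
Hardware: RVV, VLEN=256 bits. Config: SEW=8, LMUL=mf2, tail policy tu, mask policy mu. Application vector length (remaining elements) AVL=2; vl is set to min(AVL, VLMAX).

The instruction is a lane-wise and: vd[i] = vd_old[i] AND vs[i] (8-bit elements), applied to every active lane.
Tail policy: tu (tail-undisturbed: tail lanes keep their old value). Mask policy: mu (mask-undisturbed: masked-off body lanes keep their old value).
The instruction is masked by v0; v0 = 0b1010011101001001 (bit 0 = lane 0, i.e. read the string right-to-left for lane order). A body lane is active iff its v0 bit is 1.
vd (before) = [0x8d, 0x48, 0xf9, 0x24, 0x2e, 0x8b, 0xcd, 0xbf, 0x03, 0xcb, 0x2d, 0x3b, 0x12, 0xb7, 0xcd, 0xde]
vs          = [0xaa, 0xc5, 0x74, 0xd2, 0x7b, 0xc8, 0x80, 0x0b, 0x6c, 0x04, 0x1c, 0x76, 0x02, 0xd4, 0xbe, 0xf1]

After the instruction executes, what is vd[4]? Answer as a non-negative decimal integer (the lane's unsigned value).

lanes per group: 256·1/2/8 = 16
vl = min(AVL, VLMAX) = min(2, 16) = 2
  i=0: and(0x8d,0xaa) → 136
  i=1: mask-off/keep → 72
  i=2: tail/keep → 249
  i=3: tail/keep → 36
  i=4: tail/keep → 46
  i=5: tail/keep → 139
  i=6: tail/keep → 205
  i=7: tail/keep → 191
  i=8: tail/keep → 3
  i=9: tail/keep → 203
  i=10: tail/keep → 45
  i=11: tail/keep → 59
  i=12: tail/keep → 18
  i=13: tail/keep → 183
  i=14: tail/keep → 205
  i=15: tail/keep → 222

vd[4] = 46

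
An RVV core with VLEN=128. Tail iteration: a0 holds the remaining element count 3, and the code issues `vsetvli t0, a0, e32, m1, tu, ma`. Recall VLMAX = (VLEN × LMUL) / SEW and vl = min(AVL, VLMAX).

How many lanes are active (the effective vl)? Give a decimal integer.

vl = 3

VLMAX = VLEN×LMUL/SEW = 128×1/32 = 4
AVL=3 ≤ VLMAX=4, so vl = 3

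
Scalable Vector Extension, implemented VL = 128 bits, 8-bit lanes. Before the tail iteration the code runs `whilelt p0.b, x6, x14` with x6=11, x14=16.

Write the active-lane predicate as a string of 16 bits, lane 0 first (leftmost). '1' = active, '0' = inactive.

lane count: 128 div 8 = 16
whilelt: lane j active iff 11+j < 16 → j < 5 → 5 active
bits (lane 0 leftmost): 1111100000000000

predicate = 1111100000000000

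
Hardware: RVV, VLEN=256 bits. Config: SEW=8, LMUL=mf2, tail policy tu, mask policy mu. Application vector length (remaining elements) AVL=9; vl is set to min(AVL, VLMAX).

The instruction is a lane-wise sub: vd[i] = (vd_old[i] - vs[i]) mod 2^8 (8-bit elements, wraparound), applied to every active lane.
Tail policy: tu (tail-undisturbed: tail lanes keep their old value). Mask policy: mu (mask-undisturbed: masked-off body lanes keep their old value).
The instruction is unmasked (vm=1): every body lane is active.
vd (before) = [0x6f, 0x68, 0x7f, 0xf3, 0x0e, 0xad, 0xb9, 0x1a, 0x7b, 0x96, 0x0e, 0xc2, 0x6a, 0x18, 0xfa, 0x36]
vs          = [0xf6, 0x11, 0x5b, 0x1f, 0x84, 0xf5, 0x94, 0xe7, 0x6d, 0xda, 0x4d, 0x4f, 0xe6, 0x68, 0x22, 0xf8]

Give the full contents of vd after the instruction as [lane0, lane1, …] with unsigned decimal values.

vd = [121, 87, 36, 212, 138, 184, 37, 51, 14, 150, 14, 194, 106, 24, 250, 54]

VLMAX = VLEN×LMUL/SEW = 256×1/2/8 = 16
vl = min(AVL, VLMAX) = min(9, 16) = 9
vd[0] sub(0x6f,0xf6) -> 0x79
vd[1] sub(0x68,0x11) -> 0x57
vd[2] sub(0x7f,0x5b) -> 0x24
vd[3] sub(0xf3,0x1f) -> 0xd4
vd[4] sub(0x0e,0x84) -> 0x8a
vd[5] sub(0xad,0xf5) -> 0xb8
vd[6] sub(0xb9,0x94) -> 0x25
vd[7] sub(0x1a,0xe7) -> 0x33
vd[8] sub(0x7b,0x6d) -> 0x0e
vd[9] tail/keep -> 0x96
vd[10] tail/keep -> 0x0e
vd[11] tail/keep -> 0xc2
vd[12] tail/keep -> 0x6a
vd[13] tail/keep -> 0x18
vd[14] tail/keep -> 0xfa
vd[15] tail/keep -> 0x36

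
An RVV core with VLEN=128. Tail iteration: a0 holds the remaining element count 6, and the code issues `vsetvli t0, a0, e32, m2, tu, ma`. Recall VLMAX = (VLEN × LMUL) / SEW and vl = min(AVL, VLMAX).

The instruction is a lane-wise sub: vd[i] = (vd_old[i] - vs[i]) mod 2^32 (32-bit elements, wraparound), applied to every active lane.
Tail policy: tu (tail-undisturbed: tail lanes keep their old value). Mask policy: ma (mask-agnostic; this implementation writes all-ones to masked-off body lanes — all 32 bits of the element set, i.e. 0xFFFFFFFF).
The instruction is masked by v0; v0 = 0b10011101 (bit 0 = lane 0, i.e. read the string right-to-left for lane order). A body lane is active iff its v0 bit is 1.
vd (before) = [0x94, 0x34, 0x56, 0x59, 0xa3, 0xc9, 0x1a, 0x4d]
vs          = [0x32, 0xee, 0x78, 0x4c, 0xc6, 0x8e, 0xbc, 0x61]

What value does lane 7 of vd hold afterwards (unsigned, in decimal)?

vd[7] = 77

lanes per group: 128·2/32 = 8
AVL=6 ≤ VLMAX=8, so vl = 6
  i=0: sub(0x94,0x32) → 98
  i=1: mask-off/ones → 4294967295
  i=2: sub(0x56,0x78) → 4294967262
  i=3: sub(0x59,0x4c) → 13
  i=4: sub(0xa3,0xc6) → 4294967261
  i=5: mask-off/ones → 4294967295
  i=6: tail/keep → 26
  i=7: tail/keep → 77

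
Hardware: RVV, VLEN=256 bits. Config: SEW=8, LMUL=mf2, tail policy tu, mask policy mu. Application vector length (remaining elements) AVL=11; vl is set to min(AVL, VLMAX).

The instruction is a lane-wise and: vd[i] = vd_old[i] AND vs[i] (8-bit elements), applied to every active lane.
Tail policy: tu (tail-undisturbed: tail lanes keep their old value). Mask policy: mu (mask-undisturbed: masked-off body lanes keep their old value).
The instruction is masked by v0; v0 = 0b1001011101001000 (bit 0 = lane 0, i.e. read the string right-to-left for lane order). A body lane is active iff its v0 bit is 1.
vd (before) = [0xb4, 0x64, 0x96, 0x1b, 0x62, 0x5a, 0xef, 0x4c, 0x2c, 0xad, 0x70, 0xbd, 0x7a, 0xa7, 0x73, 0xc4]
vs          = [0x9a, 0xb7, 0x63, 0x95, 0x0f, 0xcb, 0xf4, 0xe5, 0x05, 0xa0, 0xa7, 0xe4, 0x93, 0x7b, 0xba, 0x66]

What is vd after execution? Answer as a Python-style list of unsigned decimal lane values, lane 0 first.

vd = [180, 100, 150, 17, 98, 90, 228, 76, 4, 160, 32, 189, 122, 167, 115, 196]

VLMAX = VLEN×LMUL/SEW = 256×1/2/8 = 16
AVL=11 ≤ VLMAX=16, so vl = 11
lane  0: mask-off/keep ⇒ 0xb4
lane  1: mask-off/keep ⇒ 0x64
lane  2: mask-off/keep ⇒ 0x96
lane  3: and(0x1b,0x95) ⇒ 0x11
lane  4: mask-off/keep ⇒ 0x62
lane  5: mask-off/keep ⇒ 0x5a
lane  6: and(0xef,0xf4) ⇒ 0xe4
lane  7: mask-off/keep ⇒ 0x4c
lane  8: and(0x2c,0x05) ⇒ 0x04
lane  9: and(0xad,0xa0) ⇒ 0xa0
lane 10: and(0x70,0xa7) ⇒ 0x20
lane 11: tail/keep ⇒ 0xbd
lane 12: tail/keep ⇒ 0x7a
lane 13: tail/keep ⇒ 0xa7
lane 14: tail/keep ⇒ 0x73
lane 15: tail/keep ⇒ 0xc4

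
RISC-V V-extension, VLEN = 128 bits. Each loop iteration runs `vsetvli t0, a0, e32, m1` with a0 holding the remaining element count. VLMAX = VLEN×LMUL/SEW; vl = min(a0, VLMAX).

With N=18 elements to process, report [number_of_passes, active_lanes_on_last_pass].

lanes per group: 128·1/32 = 4
N=18: ⌈18/4⌉ = 5 iters; last vl = 18 − 4×4 = 2

[iterations, last_vl] = [5, 2]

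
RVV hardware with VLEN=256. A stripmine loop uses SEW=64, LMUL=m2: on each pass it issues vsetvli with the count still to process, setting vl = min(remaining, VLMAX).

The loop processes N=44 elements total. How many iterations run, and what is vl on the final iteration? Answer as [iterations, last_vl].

[iterations, last_vl] = [6, 4]

VLMAX = VLEN×LMUL/SEW = 256×2/64 = 8
iterations = ceil(44/8) = 6; final-pass vl = 4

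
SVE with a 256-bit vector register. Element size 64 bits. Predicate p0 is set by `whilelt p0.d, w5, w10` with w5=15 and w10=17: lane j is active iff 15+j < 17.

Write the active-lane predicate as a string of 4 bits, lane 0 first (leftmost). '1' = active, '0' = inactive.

lane count: 256 div 64 = 4
p0[j] = (15+j < 17); true for j=0..1 → 2 lanes set
bits (lane 0 leftmost): 1100

predicate = 1100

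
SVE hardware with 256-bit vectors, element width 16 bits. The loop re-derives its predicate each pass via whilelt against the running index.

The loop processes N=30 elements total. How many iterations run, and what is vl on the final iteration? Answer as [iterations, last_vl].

register lanes = 256/16 = 16
30 elements at 16/iter → 2 passes, remainder 14 on the last

[iterations, last_vl] = [2, 14]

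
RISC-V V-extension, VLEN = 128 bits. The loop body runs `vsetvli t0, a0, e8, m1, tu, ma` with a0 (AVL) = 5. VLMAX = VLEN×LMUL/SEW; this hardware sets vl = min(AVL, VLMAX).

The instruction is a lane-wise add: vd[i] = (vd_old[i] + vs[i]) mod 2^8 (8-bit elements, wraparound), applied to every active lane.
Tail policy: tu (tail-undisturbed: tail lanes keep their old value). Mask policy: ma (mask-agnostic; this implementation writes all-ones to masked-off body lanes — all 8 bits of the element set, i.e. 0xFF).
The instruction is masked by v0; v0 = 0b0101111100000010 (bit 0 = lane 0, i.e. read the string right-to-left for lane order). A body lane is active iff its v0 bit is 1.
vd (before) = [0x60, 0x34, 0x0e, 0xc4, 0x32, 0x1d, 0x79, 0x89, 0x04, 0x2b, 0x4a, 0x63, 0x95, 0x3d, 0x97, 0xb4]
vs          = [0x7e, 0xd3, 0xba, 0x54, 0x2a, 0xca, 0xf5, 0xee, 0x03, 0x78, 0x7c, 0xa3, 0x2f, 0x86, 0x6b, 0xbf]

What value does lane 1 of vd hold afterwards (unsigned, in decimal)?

VLMAX = VLEN×LMUL/SEW = 128×1/8 = 16
vl = min(AVL, VLMAX) = min(5, 16) = 5
  i=0: mask-off/ones → 255
  i=1: add(0x34,0xd3) → 7
  i=2: mask-off/ones → 255
  i=3: mask-off/ones → 255
  i=4: mask-off/ones → 255
  i=5: tail/keep → 29
  i=6: tail/keep → 121
  i=7: tail/keep → 137
  i=8: tail/keep → 4
  i=9: tail/keep → 43
  i=10: tail/keep → 74
  i=11: tail/keep → 99
  i=12: tail/keep → 149
  i=13: tail/keep → 61
  i=14: tail/keep → 151
  i=15: tail/keep → 180

vd[1] = 7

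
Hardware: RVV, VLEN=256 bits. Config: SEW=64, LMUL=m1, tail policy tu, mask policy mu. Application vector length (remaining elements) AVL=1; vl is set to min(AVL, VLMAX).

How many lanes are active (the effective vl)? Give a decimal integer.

vl = 1

lanes per group: 256·1/64 = 4
vl = min(AVL, VLMAX) = min(1, 4) = 1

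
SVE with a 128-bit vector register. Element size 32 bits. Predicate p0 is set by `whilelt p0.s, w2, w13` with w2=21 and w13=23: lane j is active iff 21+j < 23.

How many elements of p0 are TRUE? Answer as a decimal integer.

register lanes = 128/32 = 4
active while 21+j < 23, i.e. j ∈ [0,2) capped at 4 ⇒ 2

vl = 2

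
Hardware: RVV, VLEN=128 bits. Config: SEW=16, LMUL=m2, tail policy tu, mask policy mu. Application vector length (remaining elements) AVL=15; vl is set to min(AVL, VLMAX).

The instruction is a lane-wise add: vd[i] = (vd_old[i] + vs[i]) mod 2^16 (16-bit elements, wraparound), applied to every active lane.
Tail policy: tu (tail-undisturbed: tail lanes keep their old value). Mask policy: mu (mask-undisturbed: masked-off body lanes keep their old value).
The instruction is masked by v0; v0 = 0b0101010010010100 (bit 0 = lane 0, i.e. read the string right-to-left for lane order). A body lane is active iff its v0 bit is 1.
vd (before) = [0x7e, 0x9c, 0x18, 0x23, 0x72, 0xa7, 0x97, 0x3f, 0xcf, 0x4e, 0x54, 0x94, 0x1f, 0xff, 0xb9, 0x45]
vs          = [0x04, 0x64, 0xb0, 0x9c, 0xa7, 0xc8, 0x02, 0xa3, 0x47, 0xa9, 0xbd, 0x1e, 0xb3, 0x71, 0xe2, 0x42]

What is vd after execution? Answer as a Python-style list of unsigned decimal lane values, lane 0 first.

lanes per group: 128·2/16 = 16
vl = min(AVL, VLMAX) = min(15, 16) = 15
[0] mask-off/keep = 0x7e
[1] mask-off/keep = 0x9c
[2] add(0x18,0xb0) = 0xc8
[3] mask-off/keep = 0x23
[4] add(0x72,0xa7) = 0x119
[5] mask-off/keep = 0xa7
[6] mask-off/keep = 0x97
[7] add(0x3f,0xa3) = 0xe2
[8] mask-off/keep = 0xcf
[9] mask-off/keep = 0x4e
[10] add(0x54,0xbd) = 0x111
[11] mask-off/keep = 0x94
[12] add(0x1f,0xb3) = 0xd2
[13] mask-off/keep = 0xff
[14] add(0xb9,0xe2) = 0x19b
[15] tail/keep = 0x45

vd = [126, 156, 200, 35, 281, 167, 151, 226, 207, 78, 273, 148, 210, 255, 411, 69]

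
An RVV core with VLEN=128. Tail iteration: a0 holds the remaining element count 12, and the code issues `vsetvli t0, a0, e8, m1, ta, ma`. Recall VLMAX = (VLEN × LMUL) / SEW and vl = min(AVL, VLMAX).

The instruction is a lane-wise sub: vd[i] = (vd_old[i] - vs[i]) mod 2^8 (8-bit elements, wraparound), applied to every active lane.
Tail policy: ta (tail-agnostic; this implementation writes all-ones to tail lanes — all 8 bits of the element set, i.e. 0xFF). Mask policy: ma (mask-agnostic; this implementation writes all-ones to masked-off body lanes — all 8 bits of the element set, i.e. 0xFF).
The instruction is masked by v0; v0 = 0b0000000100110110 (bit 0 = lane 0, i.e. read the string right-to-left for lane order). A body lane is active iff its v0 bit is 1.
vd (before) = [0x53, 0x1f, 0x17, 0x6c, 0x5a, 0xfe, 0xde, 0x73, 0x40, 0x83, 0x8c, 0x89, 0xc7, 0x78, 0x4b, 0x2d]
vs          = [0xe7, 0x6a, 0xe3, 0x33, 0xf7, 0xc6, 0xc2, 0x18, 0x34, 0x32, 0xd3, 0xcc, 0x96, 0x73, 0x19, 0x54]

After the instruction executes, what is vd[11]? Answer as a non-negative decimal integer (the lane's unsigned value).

lanes per group: 128·1/8 = 16
AVL=12 ≤ VLMAX=16, so vl = 12
[0] mask-off/ones = 0xff
[1] sub(0x1f,0x6a) = 0xb5
[2] sub(0x17,0xe3) = 0x34
[3] mask-off/ones = 0xff
[4] sub(0x5a,0xf7) = 0x63
[5] sub(0xfe,0xc6) = 0x38
[6] mask-off/ones = 0xff
[7] mask-off/ones = 0xff
[8] sub(0x40,0x34) = 0x0c
[9] mask-off/ones = 0xff
[10] mask-off/ones = 0xff
[11] mask-off/ones = 0xff
[12] tail/ones = 0xff
[13] tail/ones = 0xff
[14] tail/ones = 0xff
[15] tail/ones = 0xff

vd[11] = 255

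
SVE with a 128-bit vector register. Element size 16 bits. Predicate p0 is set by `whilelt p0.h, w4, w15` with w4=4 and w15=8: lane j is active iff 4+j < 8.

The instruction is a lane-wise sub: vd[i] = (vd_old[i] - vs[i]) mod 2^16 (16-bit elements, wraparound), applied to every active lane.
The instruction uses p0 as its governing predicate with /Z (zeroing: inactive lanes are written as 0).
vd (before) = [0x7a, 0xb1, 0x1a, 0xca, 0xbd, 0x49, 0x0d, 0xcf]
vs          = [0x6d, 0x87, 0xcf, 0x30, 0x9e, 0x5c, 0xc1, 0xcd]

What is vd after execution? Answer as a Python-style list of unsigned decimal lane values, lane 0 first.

lane count: 128 div 16 = 8
p0[j] = (4+j < 8); true for j=0..3 → 4 lanes set
  i=0: sub(0x7a,0x6d) → 13
  i=1: sub(0xb1,0x87) → 42
  i=2: sub(0x1a,0xcf) → 65355
  i=3: sub(0xca,0x30) → 154
  i=4: tail/zero → 0
  i=5: tail/zero → 0
  i=6: tail/zero → 0
  i=7: tail/zero → 0

vd = [13, 42, 65355, 154, 0, 0, 0, 0]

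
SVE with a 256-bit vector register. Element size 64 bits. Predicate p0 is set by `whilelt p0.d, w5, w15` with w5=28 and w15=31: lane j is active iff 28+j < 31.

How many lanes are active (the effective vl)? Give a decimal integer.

vl = 3

register lanes = 256/64 = 4
active while 28+j < 31, i.e. j ∈ [0,3) capped at 4 ⇒ 3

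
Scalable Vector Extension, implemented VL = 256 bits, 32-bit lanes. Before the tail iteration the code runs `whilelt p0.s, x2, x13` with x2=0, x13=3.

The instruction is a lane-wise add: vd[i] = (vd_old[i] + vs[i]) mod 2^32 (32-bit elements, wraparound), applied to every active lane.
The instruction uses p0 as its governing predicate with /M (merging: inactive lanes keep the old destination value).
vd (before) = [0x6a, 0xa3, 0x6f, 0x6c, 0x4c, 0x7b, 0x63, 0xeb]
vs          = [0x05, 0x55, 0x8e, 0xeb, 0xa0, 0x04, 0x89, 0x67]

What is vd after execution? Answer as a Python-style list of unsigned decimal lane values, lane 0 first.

vd = [111, 248, 253, 108, 76, 123, 99, 235]

register lanes = 256/32 = 8
p0[j] = (0+j < 3); true for j=0..2 → 3 lanes set
vd[0] add(0x6a,0x05) -> 0x6f
vd[1] add(0xa3,0x55) -> 0xf8
vd[2] add(0x6f,0x8e) -> 0xfd
vd[3] tail/keep -> 0x6c
vd[4] tail/keep -> 0x4c
vd[5] tail/keep -> 0x7b
vd[6] tail/keep -> 0x63
vd[7] tail/keep -> 0xeb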